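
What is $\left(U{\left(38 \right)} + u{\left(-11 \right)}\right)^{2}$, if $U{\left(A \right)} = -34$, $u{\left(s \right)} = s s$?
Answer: $7569$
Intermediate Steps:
$u{\left(s \right)} = s^{2}$
$\left(U{\left(38 \right)} + u{\left(-11 \right)}\right)^{2} = \left(-34 + \left(-11\right)^{2}\right)^{2} = \left(-34 + 121\right)^{2} = 87^{2} = 7569$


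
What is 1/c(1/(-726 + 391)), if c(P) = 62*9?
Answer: 1/558 ≈ 0.0017921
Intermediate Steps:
c(P) = 558
1/c(1/(-726 + 391)) = 1/558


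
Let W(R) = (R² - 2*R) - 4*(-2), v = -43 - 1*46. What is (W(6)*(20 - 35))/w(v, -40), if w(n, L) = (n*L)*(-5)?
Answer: 12/445 ≈ 0.026966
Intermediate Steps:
v = -89 (v = -43 - 46 = -89)
w(n, L) = -5*L*n (w(n, L) = (L*n)*(-5) = -5*L*n)
W(R) = 8 + R² - 2*R (W(R) = (R² - 2*R) + 8 = 8 + R² - 2*R)
(W(6)*(20 - 35))/w(v, -40) = ((8 + 6² - 2*6)*(20 - 35))/((-5*(-40)*(-89))) = ((8 + 36 - 12)*(-15))/(-17800) = (32*(-15))*(-1/17800) = -480*(-1/17800) = 12/445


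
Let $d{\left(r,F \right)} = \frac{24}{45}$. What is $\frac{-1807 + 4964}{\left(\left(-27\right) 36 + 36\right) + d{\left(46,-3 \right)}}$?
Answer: $- \frac{47355}{14032} \approx -3.3748$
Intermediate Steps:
$d{\left(r,F \right)} = \frac{8}{15}$ ($d{\left(r,F \right)} = 24 \cdot \frac{1}{45} = \frac{8}{15}$)
$\frac{-1807 + 4964}{\left(\left(-27\right) 36 + 36\right) + d{\left(46,-3 \right)}} = \frac{-1807 + 4964}{\left(\left(-27\right) 36 + 36\right) + \frac{8}{15}} = \frac{3157}{\left(-972 + 36\right) + \frac{8}{15}} = \frac{3157}{-936 + \frac{8}{15}} = \frac{3157}{- \frac{14032}{15}} = 3157 \left(- \frac{15}{14032}\right) = - \frac{47355}{14032}$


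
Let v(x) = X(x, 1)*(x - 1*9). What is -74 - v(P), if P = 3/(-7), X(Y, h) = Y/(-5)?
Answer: -17932/245 ≈ -73.192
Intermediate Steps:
X(Y, h) = -Y/5 (X(Y, h) = Y*(-⅕) = -Y/5)
P = -3/7 (P = 3*(-⅐) = -3/7 ≈ -0.42857)
v(x) = -x*(-9 + x)/5 (v(x) = (-x/5)*(x - 1*9) = (-x/5)*(x - 9) = (-x/5)*(-9 + x) = -x*(-9 + x)/5)
-74 - v(P) = -74 - (-3)*(9 - 1*(-3/7))/(5*7) = -74 - (-3)*(9 + 3/7)/(5*7) = -74 - (-3)*66/(5*7*7) = -74 - 1*(-198/245) = -74 + 198/245 = -17932/245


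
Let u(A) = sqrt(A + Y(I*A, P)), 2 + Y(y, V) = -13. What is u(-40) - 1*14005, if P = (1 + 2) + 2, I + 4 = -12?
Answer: -14005 + I*sqrt(55) ≈ -14005.0 + 7.4162*I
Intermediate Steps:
I = -16 (I = -4 - 12 = -16)
P = 5 (P = 3 + 2 = 5)
Y(y, V) = -15 (Y(y, V) = -2 - 13 = -15)
u(A) = sqrt(-15 + A) (u(A) = sqrt(A - 15) = sqrt(-15 + A))
u(-40) - 1*14005 = sqrt(-15 - 40) - 1*14005 = sqrt(-55) - 14005 = I*sqrt(55) - 14005 = -14005 + I*sqrt(55)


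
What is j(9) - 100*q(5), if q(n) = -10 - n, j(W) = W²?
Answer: 1581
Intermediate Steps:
j(9) - 100*q(5) = 9² - 100*(-10 - 1*5) = 81 - 100*(-10 - 5) = 81 - 100*(-15) = 81 + 1500 = 1581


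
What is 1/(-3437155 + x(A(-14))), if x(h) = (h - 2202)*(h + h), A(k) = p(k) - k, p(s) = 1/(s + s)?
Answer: -392/1371319375 ≈ -2.8586e-7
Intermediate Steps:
p(s) = 1/(2*s)
A(k) = 1/(2*k) - k
x(h) = 2*h*(-2202 + h) (x(h) = (-2202 + h)*(2*h) = 2*h*(-2202 + h))
1/(-3437155 + x(A(-14))) = 1/(-3437155 + 2*((½)/(-14) - 1*(-14))*(-2202 + ((½)/(-14) - 1*(-14)))) = 1/(-3437155 + 2*((½)*(-1/14) + 14)*(-2202 + ((½)*(-1/14) + 14))) = 1/(-3437155 + 2*(-1/28 + 14)*(-2202 + (-1/28 + 14))) = 1/(-3437155 + 2*(391/28)*(-2202 + 391/28)) = 1/(-3437155 + 2*(391/28)*(-61265/28)) = 1/(-3437155 - 23954615/392) = 1/(-1371319375/392) = -392/1371319375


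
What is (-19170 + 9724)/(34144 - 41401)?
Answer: 9446/7257 ≈ 1.3016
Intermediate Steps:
(-19170 + 9724)/(34144 - 41401) = -9446/(-7257) = -9446*(-1/7257) = 9446/7257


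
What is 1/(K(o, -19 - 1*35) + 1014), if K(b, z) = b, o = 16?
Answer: 1/1030 ≈ 0.00097087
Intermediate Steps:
1/(K(o, -19 - 1*35) + 1014) = 1/(16 + 1014) = 1/1030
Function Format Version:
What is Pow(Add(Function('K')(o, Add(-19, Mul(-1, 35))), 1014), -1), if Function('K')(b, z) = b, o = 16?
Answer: Rational(1, 1030) ≈ 0.00097087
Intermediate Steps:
Pow(Add(Function('K')(o, Add(-19, Mul(-1, 35))), 1014), -1) = Pow(Add(16, 1014), -1) = Pow(1030, -1) = Rational(1, 1030)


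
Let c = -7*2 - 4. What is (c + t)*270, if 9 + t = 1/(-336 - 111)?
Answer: -1086300/149 ≈ -7290.6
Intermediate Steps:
t = -4024/447 (t = -9 + 1/(-336 - 111) = -9 + 1/(-447) = -9 - 1/447 = -4024/447 ≈ -9.0022)
c = -18 (c = -14 - 4 = -18)
(c + t)*270 = (-18 - 4024/447)*270 = -12070/447*270 = -1086300/149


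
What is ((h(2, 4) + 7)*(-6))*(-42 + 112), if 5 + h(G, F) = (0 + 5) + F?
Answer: -4620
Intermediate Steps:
h(G, F) = F (h(G, F) = -5 + ((0 + 5) + F) = -5 + (5 + F) = F)
((h(2, 4) + 7)*(-6))*(-42 + 112) = ((4 + 7)*(-6))*(-42 + 112) = (11*(-6))*70 = -66*70 = -4620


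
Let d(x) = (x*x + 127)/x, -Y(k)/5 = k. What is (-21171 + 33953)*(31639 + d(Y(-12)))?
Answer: 12156110197/30 ≈ 4.0520e+8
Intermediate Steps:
Y(k) = -5*k
d(x) = (127 + x**2)/x (d(x) = (x**2 + 127)/x = (127 + x**2)/x)
(-21171 + 33953)*(31639 + d(Y(-12))) = (-21171 + 33953)*(31639 + (-5*(-12) + 127/((-5*(-12))))) = 12782*(31639 + (60 + 127/60)) = 12782*(31639 + 3727/60) = 12782*(1902067/60) = 12156110197/30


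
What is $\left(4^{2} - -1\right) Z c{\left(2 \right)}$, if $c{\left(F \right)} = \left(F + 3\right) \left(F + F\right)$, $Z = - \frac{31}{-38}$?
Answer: $\frac{5270}{19} \approx 277.37$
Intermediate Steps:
$Z = \frac{31}{38}$ ($Z = \left(-31\right) \left(- \frac{1}{38}\right) = \frac{31}{38} \approx 0.81579$)
$c{\left(F \right)} = 2 F \left(3 + F\right)$ ($c{\left(F \right)} = \left(3 + F\right) 2 F = 2 F \left(3 + F\right)$)
$\left(4^{2} - -1\right) Z c{\left(2 \right)} = \left(4^{2} - -1\right) \frac{31}{38} \cdot 2 \cdot 2 \left(3 + 2\right) = \left(16 + 1\right) \frac{31}{38} \cdot 2 \cdot 2 \cdot 5 = 17 \cdot \frac{31}{38} \cdot 20 = \frac{527}{38} \cdot 20 = \frac{5270}{19}$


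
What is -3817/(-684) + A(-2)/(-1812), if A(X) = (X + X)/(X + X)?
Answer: 288155/51642 ≈ 5.5799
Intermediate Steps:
A(X) = 1 (A(X) = (2*X)/((2*X)) = (2*X)*(1/(2*X)) = 1)
-3817/(-684) + A(-2)/(-1812) = -3817/(-684) + 1/(-1812) = -3817*(-1/684) + 1*(-1/1812) = 3817/684 - 1/1812 = 288155/51642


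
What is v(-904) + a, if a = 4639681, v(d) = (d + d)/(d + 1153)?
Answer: 1155278761/249 ≈ 4.6397e+6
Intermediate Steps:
v(d) = 2*d/(1153 + d) (v(d) = (2*d)/(1153 + d) = 2*d/(1153 + d))
v(-904) + a = 2*(-904)/(1153 - 904) + 4639681 = 2*(-904)/249 + 4639681 = 2*(-904)*(1/249) + 4639681 = -1808/249 + 4639681 = 1155278761/249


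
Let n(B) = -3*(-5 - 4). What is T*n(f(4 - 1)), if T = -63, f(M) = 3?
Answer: -1701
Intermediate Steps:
n(B) = 27 (n(B) = -3*(-9) = 27)
T*n(f(4 - 1)) = -63*27 = -1701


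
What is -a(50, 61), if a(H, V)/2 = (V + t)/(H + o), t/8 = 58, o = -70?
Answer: 105/2 ≈ 52.500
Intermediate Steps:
t = 464 (t = 8*58 = 464)
a(H, V) = 2*(464 + V)/(-70 + H) (a(H, V) = 2*((V + 464)/(H - 70)) = 2*((464 + V)/(-70 + H)) = 2*(464 + V)/(-70 + H))
-a(50, 61) = -2*(464 + 61)/(-70 + 50) = -2*525/(-20) = -2*(-1)*525/20 = -1*(-105/2) = 105/2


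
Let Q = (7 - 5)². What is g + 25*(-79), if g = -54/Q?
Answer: -3977/2 ≈ -1988.5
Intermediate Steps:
Q = 4 (Q = 2² = 4)
g = -27/2 (g = -54/4 = -54*¼ = -27/2 ≈ -13.500)
g + 25*(-79) = -27/2 + 25*(-79) = -27/2 - 1975 = -3977/2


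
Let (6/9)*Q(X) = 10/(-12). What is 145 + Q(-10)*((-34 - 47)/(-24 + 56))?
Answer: 18965/128 ≈ 148.16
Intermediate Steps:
Q(X) = -5/4 (Q(X) = 3*(10/(-12))/2 = 3*(10*(-1/12))/2 = (3/2)*(-5/6) = -5/4)
145 + Q(-10)*((-34 - 47)/(-24 + 56)) = 145 - 5*(-34 - 47)/(4*(-24 + 56)) = 145 - (-405)/(4*32) = 145 - 5/4*(-81/32) = 145 + 405/128 = 18965/128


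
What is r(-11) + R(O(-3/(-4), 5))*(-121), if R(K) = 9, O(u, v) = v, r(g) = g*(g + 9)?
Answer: -1067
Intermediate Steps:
r(g) = g*(9 + g)
r(-11) + R(O(-3/(-4), 5))*(-121) = -11*(9 - 11) + 9*(-121) = -11*(-2) - 1089 = 22 - 1089 = -1067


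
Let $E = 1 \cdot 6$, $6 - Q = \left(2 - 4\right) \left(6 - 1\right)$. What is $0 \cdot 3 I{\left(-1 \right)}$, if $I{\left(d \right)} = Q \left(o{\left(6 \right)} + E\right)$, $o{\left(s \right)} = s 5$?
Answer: $0$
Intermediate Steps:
$o{\left(s \right)} = 5 s$
$Q = 16$ ($Q = 6 - \left(2 - 4\right) \left(6 - 1\right) = 6 - \left(-2\right) 5 = 6 - -10 = 6 + 10 = 16$)
$E = 6$
$I{\left(d \right)} = 576$ ($I{\left(d \right)} = 16 \left(5 \cdot 6 + 6\right) = 16 \left(30 + 6\right) = 16 \cdot 36 = 576$)
$0 \cdot 3 I{\left(-1 \right)} = 0 \cdot 3 \cdot 576 = 0 \cdot 576 = 0$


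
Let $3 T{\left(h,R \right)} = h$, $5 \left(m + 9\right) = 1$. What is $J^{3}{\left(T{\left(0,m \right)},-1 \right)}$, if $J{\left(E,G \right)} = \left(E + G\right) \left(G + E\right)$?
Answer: $1$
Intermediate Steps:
$m = - \frac{44}{5}$ ($m = -9 + \frac{1}{5} \cdot 1 = -9 + \frac{1}{5} = - \frac{44}{5} \approx -8.8$)
$T{\left(h,R \right)} = \frac{h}{3}$
$J{\left(E,G \right)} = \left(E + G\right)^{2}$ ($J{\left(E,G \right)} = \left(E + G\right) \left(E + G\right) = \left(E + G\right)^{2}$)
$J^{3}{\left(T{\left(0,m \right)},-1 \right)} = \left(\left(\frac{1}{3} \cdot 0 - 1\right)^{2}\right)^{3} = \left(\left(0 - 1\right)^{2}\right)^{3} = \left(\left(-1\right)^{2}\right)^{3} = 1^{3} = 1$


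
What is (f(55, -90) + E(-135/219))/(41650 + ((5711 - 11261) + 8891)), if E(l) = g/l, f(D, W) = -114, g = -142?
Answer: 5236/2024595 ≈ 0.0025862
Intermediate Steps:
E(l) = -142/l
(f(55, -90) + E(-135/219))/(41650 + ((5711 - 11261) + 8891)) = (-114 - 142/((-135/219)))/(41650 + ((5711 - 11261) + 8891)) = (-114 - 142/((-135*1/219)))/(41650 + (-5550 + 8891)) = (-114 - 142/(-45/73))/(41650 + 3341) = (-114 - 142*(-73/45))/44991 = (-114 + 10366/45)*(1/44991) = (5236/45)*(1/44991) = 5236/2024595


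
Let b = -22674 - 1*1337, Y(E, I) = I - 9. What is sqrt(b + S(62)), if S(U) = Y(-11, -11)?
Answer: I*sqrt(24031) ≈ 155.02*I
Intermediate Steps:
Y(E, I) = -9 + I
S(U) = -20 (S(U) = -9 - 11 = -20)
b = -24011 (b = -22674 - 1337 = -24011)
sqrt(b + S(62)) = sqrt(-24011 - 20) = sqrt(-24031) = I*sqrt(24031)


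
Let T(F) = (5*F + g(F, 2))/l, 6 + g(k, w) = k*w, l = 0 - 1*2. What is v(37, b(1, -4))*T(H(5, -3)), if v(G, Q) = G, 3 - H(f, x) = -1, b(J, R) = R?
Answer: -407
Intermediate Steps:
H(f, x) = 4 (H(f, x) = 3 - 1*(-1) = 3 + 1 = 4)
l = -2 (l = 0 - 2 = -2)
g(k, w) = -6 + k*w
T(F) = 3 - 7*F/2 (T(F) = (5*F + (-6 + F*2))/(-2) = (5*F + (-6 + 2*F))*(-1/2) = (-6 + 7*F)*(-1/2) = 3 - 7*F/2)
v(37, b(1, -4))*T(H(5, -3)) = 37*(3 - 7/2*4) = 37*(3 - 14) = 37*(-11) = -407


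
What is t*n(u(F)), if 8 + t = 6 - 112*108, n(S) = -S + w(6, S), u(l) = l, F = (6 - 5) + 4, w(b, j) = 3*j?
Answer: -120980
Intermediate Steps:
F = 5 (F = 1 + 4 = 5)
n(S) = 2*S (n(S) = -S + 3*S = 2*S)
t = -12098 (t = -8 + (6 - 112*108) = -8 + (6 - 12096) = -8 - 12090 = -12098)
t*n(u(F)) = -24196*5 = -12098*10 = -120980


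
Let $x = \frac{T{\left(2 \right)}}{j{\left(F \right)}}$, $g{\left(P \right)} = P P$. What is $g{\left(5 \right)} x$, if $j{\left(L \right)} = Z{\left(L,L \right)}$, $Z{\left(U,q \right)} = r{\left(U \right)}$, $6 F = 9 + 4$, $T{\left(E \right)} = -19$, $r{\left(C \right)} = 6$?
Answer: $- \frac{475}{6} \approx -79.167$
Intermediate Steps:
$g{\left(P \right)} = P^{2}$
$F = \frac{13}{6}$ ($F = \frac{9 + 4}{6} = \frac{1}{6} \cdot 13 = \frac{13}{6} \approx 2.1667$)
$Z{\left(U,q \right)} = 6$
$j{\left(L \right)} = 6$
$x = - \frac{19}{6} \approx -3.1667$
$g{\left(5 \right)} x = 5^{2} \left(- \frac{19}{6}\right) = 25 \left(- \frac{19}{6}\right) = - \frac{475}{6}$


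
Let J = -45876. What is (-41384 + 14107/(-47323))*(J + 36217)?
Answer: 18916467053601/47323 ≈ 3.9973e+8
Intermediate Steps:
(-41384 + 14107/(-47323))*(J + 36217) = (-41384 + 14107/(-47323))*(-45876 + 36217) = (-41384 + 14107*(-1/47323))*(-9659) = (-41384 - 14107/47323)*(-9659) = -1958429139/47323*(-9659) = 18916467053601/47323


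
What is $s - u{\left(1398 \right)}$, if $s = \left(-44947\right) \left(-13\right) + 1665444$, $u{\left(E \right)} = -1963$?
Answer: $2251718$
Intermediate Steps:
$s = 2249755$ ($s = 584311 + 1665444 = 2249755$)
$s - u{\left(1398 \right)} = 2249755 - -1963 = 2249755 + 1963 = 2251718$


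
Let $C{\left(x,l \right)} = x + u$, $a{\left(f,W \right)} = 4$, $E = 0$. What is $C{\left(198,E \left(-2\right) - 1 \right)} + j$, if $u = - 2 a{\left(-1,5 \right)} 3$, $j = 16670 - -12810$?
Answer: $29654$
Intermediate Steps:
$j = 29480$ ($j = 16670 + 12810 = 29480$)
$u = -24$ ($u = \left(-2\right) 4 \cdot 3 = \left(-8\right) 3 = -24$)
$C{\left(x,l \right)} = -24 + x$ ($C{\left(x,l \right)} = x - 24 = -24 + x$)
$C{\left(198,E \left(-2\right) - 1 \right)} + j = \left(-24 + 198\right) + 29480 = 174 + 29480 = 29654$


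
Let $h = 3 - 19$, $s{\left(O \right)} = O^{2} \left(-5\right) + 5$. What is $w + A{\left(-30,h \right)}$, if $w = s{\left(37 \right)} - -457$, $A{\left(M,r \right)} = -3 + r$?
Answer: $-6402$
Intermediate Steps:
$s{\left(O \right)} = 5 - 5 O^{2}$ ($s{\left(O \right)} = - 5 O^{2} + 5 = 5 - 5 O^{2}$)
$h = -16$
$w = -6383$ ($w = \left(5 - 5 \cdot 37^{2}\right) - -457 = \left(5 - 6845\right) + 457 = -6840 + 457 = -6383$)
$w + A{\left(-30,h \right)} = -6383 - 19 = -6402$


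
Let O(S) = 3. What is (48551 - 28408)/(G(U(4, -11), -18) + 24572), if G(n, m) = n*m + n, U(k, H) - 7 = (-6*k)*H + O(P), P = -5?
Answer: 20143/19914 ≈ 1.0115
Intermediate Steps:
U(k, H) = 10 - 6*H*k (U(k, H) = 7 + ((-6*k)*H + 3) = 7 + (-6*H*k + 3) = 7 + (3 - 6*H*k) = 10 - 6*H*k)
G(n, m) = n + m*n (G(n, m) = m*n + n = n + m*n)
(48551 - 28408)/(G(U(4, -11), -18) + 24572) = (48551 - 28408)/((10 - 6*(-11)*4)*(1 - 18) + 24572) = 20143/((10 + 264)*(-17) + 24572) = 20143/(274*(-17) + 24572) = 20143/(-4658 + 24572) = 20143/19914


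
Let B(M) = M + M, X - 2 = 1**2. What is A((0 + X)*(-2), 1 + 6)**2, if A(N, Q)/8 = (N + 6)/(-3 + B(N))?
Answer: 0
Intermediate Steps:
X = 3 (X = 2 + 1**2 = 2 + 1 = 3)
B(M) = 2*M
A(N, Q) = 8*(6 + N)/(-3 + 2*N) (A(N, Q) = 8*((N + 6)/(-3 + 2*N)) = 8*((6 + N)/(-3 + 2*N)) = 8*(6 + N)/(-3 + 2*N))
A((0 + X)*(-2), 1 + 6)**2 = (8*(6 + (0 + 3)*(-2))/(-3 + 2*((0 + 3)*(-2))))**2 = (8*(6 + 3*(-2))/(-3 + 2*(3*(-2))))**2 = (8*(6 - 6)/(-3 + 2*(-6)))**2 = (8*0/(-3 - 12))**2 = (8*0/(-15))**2 = (8*(-1/15)*0)**2 = 0**2 = 0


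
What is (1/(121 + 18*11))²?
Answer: 1/101761 ≈ 9.8270e-6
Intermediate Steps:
(1/(121 + 18*11))² = (1/(121 + 198))² = (1/319)² = 1/101761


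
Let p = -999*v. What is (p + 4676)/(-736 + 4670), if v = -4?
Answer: 4336/1967 ≈ 2.2044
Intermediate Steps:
p = 3996 (p = -999*(-4) = 3996)
(p + 4676)/(-736 + 4670) = (3996 + 4676)/(-736 + 4670) = 8672/3934 = 8672*(1/3934) = 4336/1967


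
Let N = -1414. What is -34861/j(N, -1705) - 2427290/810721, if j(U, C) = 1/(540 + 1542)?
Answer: -58842620661332/810721 ≈ -7.2581e+7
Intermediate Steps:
j(U, C) = 1/2082
-34861/j(N, -1705) - 2427290/810721 = -34861/1/2082 - 2427290/810721 = -34861*2082 - 2427290*1/810721 = -72580602 - 2427290/810721 = -58842620661332/810721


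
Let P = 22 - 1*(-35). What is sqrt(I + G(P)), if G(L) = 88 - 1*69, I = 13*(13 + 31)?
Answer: sqrt(591) ≈ 24.310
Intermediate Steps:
I = 572 (I = 13*44 = 572)
P = 57 (P = 22 + 35 = 57)
G(L) = 19 (G(L) = 88 - 69 = 19)
sqrt(I + G(P)) = sqrt(572 + 19) = sqrt(591)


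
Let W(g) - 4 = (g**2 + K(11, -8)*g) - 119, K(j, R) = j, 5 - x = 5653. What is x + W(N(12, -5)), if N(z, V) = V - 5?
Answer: -5773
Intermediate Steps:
x = -5648 (x = 5 - 1*5653 = 5 - 5653 = -5648)
N(z, V) = -5 + V
W(g) = -115 + g**2 + 11*g (W(g) = 4 + ((g**2 + 11*g) - 119) = 4 + (-119 + g**2 + 11*g) = -115 + g**2 + 11*g)
x + W(N(12, -5)) = -5648 + (-115 + (-5 - 5)**2 + 11*(-5 - 5)) = -5648 + (-115 + (-10)**2 + 11*(-10)) = -5648 + (-115 + 100 - 110) = -5648 - 125 = -5773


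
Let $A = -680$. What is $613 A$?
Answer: $-416840$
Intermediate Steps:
$613 A = 613 \left(-680\right) = -416840$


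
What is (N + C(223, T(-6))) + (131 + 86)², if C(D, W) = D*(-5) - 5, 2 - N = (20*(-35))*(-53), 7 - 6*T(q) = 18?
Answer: 8871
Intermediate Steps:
T(q) = -11/6 (T(q) = 7/6 - ⅙*18 = 7/6 - 3 = -11/6)
N = -37098 (N = 2 - 20*(-35)*(-53) = 2 - (-700)*(-53) = 2 - 1*37100 = 2 - 37100 = -37098)
C(D, W) = -5 - 5*D (C(D, W) = -5*D - 5 = -5 - 5*D)
(N + C(223, T(-6))) + (131 + 86)² = (-37098 + (-5 - 5*223)) + (131 + 86)² = (-37098 + (-5 - 1115)) + 217² = (-37098 - 1120) + 47089 = -38218 + 47089 = 8871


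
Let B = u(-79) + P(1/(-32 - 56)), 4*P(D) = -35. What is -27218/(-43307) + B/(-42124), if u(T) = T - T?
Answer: 147988383/235388912 ≈ 0.62870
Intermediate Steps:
u(T) = 0
P(D) = -35/4 (P(D) = (¼)*(-35) = -35/4)
B = -35/4 (B = 0 - 35/4 = -35/4 ≈ -8.7500)
-27218/(-43307) + B/(-42124) = -27218/(-43307) - 35/4/(-42124) = -27218*(-1/43307) - 35/4*(-1/42124) = 878/1397 + 35/168496 = 147988383/235388912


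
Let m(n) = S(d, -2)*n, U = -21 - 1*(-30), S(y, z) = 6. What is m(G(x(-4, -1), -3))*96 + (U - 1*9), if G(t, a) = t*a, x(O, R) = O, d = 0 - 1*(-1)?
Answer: 6912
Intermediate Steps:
d = 1 (d = 0 + 1 = 1)
U = 9 (U = -21 + 30 = 9)
G(t, a) = a*t
m(n) = 6*n
m(G(x(-4, -1), -3))*96 + (U - 1*9) = (6*(-3*(-4)))*96 + (9 - 1*9) = (6*12)*96 + (9 - 9) = 72*96 + 0 = 6912 + 0 = 6912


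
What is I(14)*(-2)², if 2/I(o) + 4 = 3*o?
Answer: 4/19 ≈ 0.21053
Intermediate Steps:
I(o) = 2/(-4 + 3*o)
I(14)*(-2)² = (2/(-4 + 3*14))*(-2)² = (2/(-4 + 42))*4 = (2/38)*4 = (2*(1/38))*4 = (1/19)*4 = 4/19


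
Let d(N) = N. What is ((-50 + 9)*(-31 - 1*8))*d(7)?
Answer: 11193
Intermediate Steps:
((-50 + 9)*(-31 - 1*8))*d(7) = ((-50 + 9)*(-31 - 1*8))*7 = -41*(-31 - 8)*7 = -41*(-39)*7 = 1599*7 = 11193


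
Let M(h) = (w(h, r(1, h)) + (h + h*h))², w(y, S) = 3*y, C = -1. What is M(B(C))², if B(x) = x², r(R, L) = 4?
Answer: 625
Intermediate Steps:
M(h) = (h² + 4*h)² (M(h) = (3*h + (h + h*h))² = (3*h + (h + h²))² = (h² + 4*h)²)
M(B(C))² = (((-1)²)²*(4 + (-1)²)²)² = (1²*(4 + 1)²)² = (1*5²)² = (1*25)² = 25² = 625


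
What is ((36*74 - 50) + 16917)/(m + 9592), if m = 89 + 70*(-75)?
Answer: 19531/4431 ≈ 4.4078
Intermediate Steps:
m = -5161 (m = 89 - 5250 = -5161)
((36*74 - 50) + 16917)/(m + 9592) = ((36*74 - 50) + 16917)/(-5161 + 9592) = ((2664 - 50) + 16917)/4431 = (2614 + 16917)*(1/4431) = 19531*(1/4431) = 19531/4431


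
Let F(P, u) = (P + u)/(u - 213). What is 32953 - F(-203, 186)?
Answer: 889714/27 ≈ 32952.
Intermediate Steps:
F(P, u) = (P + u)/(-213 + u)
32953 - F(-203, 186) = 32953 - (-203 + 186)/(-213 + 186) = 32953 - (-17)/(-27) = 32953 - (-1)*(-17)/27 = 32953 - 1*17/27 = 32953 - 17/27 = 889714/27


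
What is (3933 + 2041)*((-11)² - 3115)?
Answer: -17886156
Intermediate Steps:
(3933 + 2041)*((-11)² - 3115) = 5974*(121 - 3115) = 5974*(-2994) = -17886156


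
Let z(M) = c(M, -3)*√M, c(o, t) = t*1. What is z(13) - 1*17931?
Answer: -17931 - 3*√13 ≈ -17942.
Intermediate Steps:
c(o, t) = t
z(M) = -3*√M
z(13) - 1*17931 = -3*√13 - 1*17931 = -3*√13 - 17931 = -17931 - 3*√13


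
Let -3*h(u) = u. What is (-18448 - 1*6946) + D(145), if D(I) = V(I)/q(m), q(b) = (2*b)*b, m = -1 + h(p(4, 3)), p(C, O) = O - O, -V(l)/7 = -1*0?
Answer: -25394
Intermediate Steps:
V(l) = 0 (V(l) = -(-7)*0 = -7*0 = 0)
p(C, O) = 0
h(u) = -u/3
m = -1 (m = -1 - 1/3*0 = -1 + 0 = -1)
q(b) = 2*b**2
D(I) = 0 (D(I) = 0/((2*(-1)**2)) = 0/((2*1)) = 0/2 = 0*(1/2) = 0)
(-18448 - 1*6946) + D(145) = (-18448 - 1*6946) + 0 = (-18448 - 6946) + 0 = -25394 + 0 = -25394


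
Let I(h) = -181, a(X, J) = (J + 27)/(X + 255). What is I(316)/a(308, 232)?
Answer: -101903/259 ≈ -393.45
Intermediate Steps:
a(X, J) = (27 + J)/(255 + X)
I(316)/a(308, 232) = -181*(255 + 308)/(27 + 232) = -181/(259/563) = -181/((1/563)*259) = -181/259/563 = -181*563/259 = -101903/259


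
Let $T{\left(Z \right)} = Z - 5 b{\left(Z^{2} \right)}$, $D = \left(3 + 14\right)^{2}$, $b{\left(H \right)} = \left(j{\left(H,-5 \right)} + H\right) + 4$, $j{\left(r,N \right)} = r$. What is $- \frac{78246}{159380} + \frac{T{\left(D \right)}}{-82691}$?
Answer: $\frac{63301328297}{6589645790} \approx 9.6062$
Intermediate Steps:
$b{\left(H \right)} = 4 + 2 H$ ($b{\left(H \right)} = \left(H + H\right) + 4 = 2 H + 4 = 4 + 2 H$)
$D = 289$ ($D = 17^{2} = 289$)
$T{\left(Z \right)} = -20 + Z - 10 Z^{2}$ ($T{\left(Z \right)} = Z - 5 \left(4 + 2 Z^{2}\right) = Z - \left(20 + 10 Z^{2}\right) = -20 + Z - 10 Z^{2}$)
$- \frac{78246}{159380} + \frac{T{\left(D \right)}}{-82691} = - \frac{78246}{159380} + \frac{-20 + 289 - 10 \cdot 289^{2}}{-82691} = \left(-78246\right) \frac{1}{159380} + \left(-20 + 289 - 835210\right) \left(- \frac{1}{82691}\right) = - \frac{39123}{79690} + \left(-20 + 289 - 835210\right) \left(- \frac{1}{82691}\right) = - \frac{39123}{79690} - - \frac{834941}{82691} = - \frac{39123}{79690} + \frac{834941}{82691} = \frac{63301328297}{6589645790}$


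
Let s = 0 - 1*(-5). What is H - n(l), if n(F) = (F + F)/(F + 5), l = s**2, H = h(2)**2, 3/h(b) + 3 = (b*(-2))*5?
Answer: -2618/1587 ≈ -1.6497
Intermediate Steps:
h(b) = 3/(-3 - 10*b) (h(b) = 3/(-3 + (b*(-2))*5) = 3/(-3 - 2*b*5) = 3/(-3 - 10*b))
H = 9/529 (H = (-3/(3 + 10*2))**2 = (-3/(3 + 20))**2 = (-3/23)**2 = 9/529 ≈ 0.017013)
s = 5 (s = 0 + 5 = 5)
l = 25 (l = 5**2 = 25)
n(F) = 2*F/(5 + F) (n(F) = (2*F)/(5 + F) = 2*F/(5 + F))
H - n(l) = 9/529 - 2*25/(5 + 25) = 9/529 - 2*25/30 = 9/529 - 1*5/3 = 9/529 - 5/3 = -2618/1587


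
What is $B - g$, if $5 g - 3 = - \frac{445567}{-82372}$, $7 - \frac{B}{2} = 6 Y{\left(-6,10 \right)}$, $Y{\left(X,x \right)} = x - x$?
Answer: $\frac{5073357}{411860} \approx 12.318$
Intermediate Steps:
$Y{\left(X,x \right)} = 0$
$B = 14$ ($B = 14 - 2 \cdot 6 \cdot 0 = 14 - 0 = 14 + 0 = 14$)
$g = \frac{692683}{411860}$ ($g = \frac{3}{5} + \frac{\left(-445567\right) \frac{1}{-82372}}{5} = \frac{3}{5} + \frac{\left(-445567\right) \left(- \frac{1}{82372}\right)}{5} = \frac{3}{5} + \frac{1}{5} \cdot \frac{445567}{82372} = \frac{3}{5} + \frac{445567}{411860} = \frac{692683}{411860} \approx 1.6818$)
$B - g = 14 - \frac{692683}{411860} = \frac{5073357}{411860}$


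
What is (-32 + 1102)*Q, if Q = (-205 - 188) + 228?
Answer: -176550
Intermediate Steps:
Q = -165 (Q = -393 + 228 = -165)
(-32 + 1102)*Q = (-32 + 1102)*(-165) = 1070*(-165) = -176550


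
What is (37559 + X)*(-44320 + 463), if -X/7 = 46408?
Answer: 12599984529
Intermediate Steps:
X = -324856 (X = -7*46408 = -324856)
(37559 + X)*(-44320 + 463) = (37559 - 324856)*(-44320 + 463) = -287297*(-43857) = 12599984529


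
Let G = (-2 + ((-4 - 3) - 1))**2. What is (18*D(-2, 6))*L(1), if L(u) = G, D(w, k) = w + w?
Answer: -7200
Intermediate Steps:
D(w, k) = 2*w
G = 100 (G = (-2 + (-7 - 1))**2 = (-2 - 8)**2 = (-10)**2 = 100)
L(u) = 100
(18*D(-2, 6))*L(1) = (18*(2*(-2)))*100 = (18*(-4))*100 = -72*100 = -7200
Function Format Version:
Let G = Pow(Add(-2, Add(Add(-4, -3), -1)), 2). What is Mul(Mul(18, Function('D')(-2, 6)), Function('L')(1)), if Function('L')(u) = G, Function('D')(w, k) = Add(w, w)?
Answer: -7200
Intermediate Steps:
Function('D')(w, k) = Mul(2, w)
G = 100 (G = Pow(Add(-2, Add(-7, -1)), 2) = Pow(Add(-2, -8), 2) = Pow(-10, 2) = 100)
Function('L')(u) = 100
Mul(Mul(18, Function('D')(-2, 6)), Function('L')(1)) = Mul(Mul(18, Mul(2, -2)), 100) = Mul(Mul(18, -4), 100) = Mul(-72, 100) = -7200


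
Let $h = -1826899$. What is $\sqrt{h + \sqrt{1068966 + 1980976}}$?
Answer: $\sqrt{-1826899 + \sqrt{3049942}} \approx 1351.0 i$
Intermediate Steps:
$\sqrt{h + \sqrt{1068966 + 1980976}} = \sqrt{-1826899 + \sqrt{1068966 + 1980976}} = \sqrt{-1826899 + \sqrt{3049942}}$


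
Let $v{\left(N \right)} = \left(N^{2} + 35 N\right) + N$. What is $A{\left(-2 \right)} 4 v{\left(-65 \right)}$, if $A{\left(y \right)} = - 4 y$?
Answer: $60320$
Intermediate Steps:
$v{\left(N \right)} = N^{2} + 36 N$
$A{\left(-2 \right)} 4 v{\left(-65 \right)} = \left(-4\right) \left(-2\right) 4 \left(- 65 \left(36 - 65\right)\right) = 8 \cdot 4 \left(\left(-65\right) \left(-29\right)\right) = 32 \cdot 1885 = 60320$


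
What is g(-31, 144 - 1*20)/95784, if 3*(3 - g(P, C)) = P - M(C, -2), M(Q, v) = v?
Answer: 19/143676 ≈ 0.00013224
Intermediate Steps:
g(P, C) = 7/3 - P/3 (g(P, C) = 3 - (P - 1*(-2))/3 = 3 - (P + 2)/3 = 3 - (2 + P)/3 = 3 + (-2/3 - P/3) = 7/3 - P/3)
g(-31, 144 - 1*20)/95784 = (7/3 - 1/3*(-31))/95784 = (7/3 + 31/3)*(1/95784) = (38/3)*(1/95784) = 19/143676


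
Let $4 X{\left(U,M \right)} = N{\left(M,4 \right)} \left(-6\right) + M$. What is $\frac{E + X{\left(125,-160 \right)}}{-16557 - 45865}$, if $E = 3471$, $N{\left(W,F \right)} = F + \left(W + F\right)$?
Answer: $- \frac{3659}{62422} \approx -0.058617$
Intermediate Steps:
$N{\left(W,F \right)} = W + 2 F$ ($N{\left(W,F \right)} = F + \left(F + W\right) = W + 2 F$)
$X{\left(U,M \right)} = -12 - \frac{5 M}{4}$ ($X{\left(U,M \right)} = \frac{\left(M + 2 \cdot 4\right) \left(-6\right) + M}{4} = \frac{\left(M + 8\right) \left(-6\right) + M}{4} = \frac{\left(8 + M\right) \left(-6\right) + M}{4} = \frac{\left(-48 - 6 M\right) + M}{4} = \frac{-48 - 5 M}{4} = -12 - \frac{5 M}{4}$)
$\frac{E + X{\left(125,-160 \right)}}{-16557 - 45865} = \frac{3471 - -188}{-16557 - 45865} = \frac{3471 + \left(-12 + 200\right)}{-62422} = \left(3471 + 188\right) \left(- \frac{1}{62422}\right) = 3659 \left(- \frac{1}{62422}\right) = - \frac{3659}{62422}$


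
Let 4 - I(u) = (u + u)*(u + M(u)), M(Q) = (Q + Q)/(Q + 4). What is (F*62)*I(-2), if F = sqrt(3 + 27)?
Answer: -744*sqrt(30) ≈ -4075.1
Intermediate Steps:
M(Q) = 2*Q/(4 + Q) (M(Q) = (2*Q)/(4 + Q) = 2*Q/(4 + Q))
F = sqrt(30) ≈ 5.4772
I(u) = 4 - 2*u*(u + 2*u/(4 + u)) (I(u) = 4 - (u + u)*(u + 2*u/(4 + u)) = 4 - 2*u*(u + 2*u/(4 + u)))
(F*62)*I(-2) = (sqrt(30)*62)*(2*(-2*(-2)**2 + (2 - 1*(-2)**2)*(4 - 2))/(4 - 2)) = (62*sqrt(30))*(2*(-2*4 + (2 - 1*4)*2)/2) = (62*sqrt(30))*(2*(1/2)*(-8 + (2 - 4)*2)) = (62*sqrt(30))*(2*(1/2)*(-8 - 2*2)) = (62*sqrt(30))*(2*(1/2)*(-8 - 4)) = (62*sqrt(30))*(2*(1/2)*(-12)) = (62*sqrt(30))*(-12) = -744*sqrt(30)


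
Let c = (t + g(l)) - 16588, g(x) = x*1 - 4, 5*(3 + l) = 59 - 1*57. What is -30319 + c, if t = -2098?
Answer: -245058/5 ≈ -49012.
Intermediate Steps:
l = -13/5 (l = -3 + (59 - 1*57)/5 = -3 + (59 - 57)/5 = -3 + (⅕)*2 = -3 + ⅖ = -13/5 ≈ -2.6000)
g(x) = -4 + x (g(x) = x - 4 = -4 + x)
c = -93463/5 (c = (-2098 + (-4 - 13/5)) - 16588 = (-2098 - 33/5) - 16588 = -10523/5 - 16588 = -93463/5 ≈ -18693.)
-30319 + c = -30319 - 93463/5 = -245058/5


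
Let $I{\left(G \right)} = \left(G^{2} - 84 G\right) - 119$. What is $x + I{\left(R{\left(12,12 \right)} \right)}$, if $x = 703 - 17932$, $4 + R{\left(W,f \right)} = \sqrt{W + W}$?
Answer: $-16972 - 184 \sqrt{6} \approx -17423.0$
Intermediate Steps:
$R{\left(W,f \right)} = -4 + \sqrt{2} \sqrt{W}$ ($R{\left(W,f \right)} = -4 + \sqrt{W + W} = -4 + \sqrt{2 W} = -4 + \sqrt{2} \sqrt{W}$)
$I{\left(G \right)} = -119 + G^{2} - 84 G$
$x = -17229$
$x + I{\left(R{\left(12,12 \right)} \right)} = -17229 - \left(119 - \left(-4 + \sqrt{2} \sqrt{12}\right)^{2} + 84 \left(-4 + \sqrt{2} \sqrt{12}\right)\right) = -17229 - \left(119 - \left(-4 + \sqrt{2} \cdot 2 \sqrt{3}\right)^{2} + 84 \left(-4 + \sqrt{2} \cdot 2 \sqrt{3}\right)\right) = -17229 - \left(119 - \left(-4 + 2 \sqrt{6}\right)^{2} + 84 \left(-4 + 2 \sqrt{6}\right)\right) = -17229 + \left(-119 + \left(-4 + 2 \sqrt{6}\right)^{2} + \left(336 - 168 \sqrt{6}\right)\right) = -17229 + \left(217 + \left(-4 + 2 \sqrt{6}\right)^{2} - 168 \sqrt{6}\right) = -17012 + \left(-4 + 2 \sqrt{6}\right)^{2} - 168 \sqrt{6}$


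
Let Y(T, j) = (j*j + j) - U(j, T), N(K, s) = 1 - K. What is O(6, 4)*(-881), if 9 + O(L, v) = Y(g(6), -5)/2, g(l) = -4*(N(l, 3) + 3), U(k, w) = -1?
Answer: -2643/2 ≈ -1321.5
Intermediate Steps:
g(l) = -16 + 4*l (g(l) = -4*((1 - l) + 3) = -4*(4 - l) = -16 + 4*l)
Y(T, j) = 1 + j + j**2 (Y(T, j) = (j*j + j) - 1*(-1) = (j**2 + j) + 1 = (j + j**2) + 1 = 1 + j + j**2)
O(L, v) = 3/2 (O(L, v) = -9 + (1 - 5 + (-5)**2)/2 = -9 + (1 - 5 + 25)*(1/2) = -9 + 21*(1/2) = -9 + 21/2 = 3/2)
O(6, 4)*(-881) = (3/2)*(-881) = -2643/2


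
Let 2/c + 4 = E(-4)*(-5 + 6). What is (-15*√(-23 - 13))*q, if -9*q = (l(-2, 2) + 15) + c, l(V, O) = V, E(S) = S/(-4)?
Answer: 370*I/3 ≈ 123.33*I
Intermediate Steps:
E(S) = -S/4 (E(S) = S*(-¼) = -S/4)
c = -⅔ (c = 2/(-4 + (-¼*(-4))*(-5 + 6)) = 2/(-4 + 1*1) = 2/(-4 + 1) = 2/(-3) = 2*(-⅓) = -⅔ ≈ -0.66667)
q = -37/27 (q = -((-2 + 15) - ⅔)/9 = -(13 - ⅔)/9 = -⅑*37/3 = -37/27 ≈ -1.3704)
(-15*√(-23 - 13))*q = -15*√(-23 - 13)*(-37/27) = -90*I*(-37/27) = 370*I/3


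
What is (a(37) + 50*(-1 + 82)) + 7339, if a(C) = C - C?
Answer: 11389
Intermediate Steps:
a(C) = 0
(a(37) + 50*(-1 + 82)) + 7339 = (0 + 50*(-1 + 82)) + 7339 = (0 + 50*81) + 7339 = (0 + 4050) + 7339 = 4050 + 7339 = 11389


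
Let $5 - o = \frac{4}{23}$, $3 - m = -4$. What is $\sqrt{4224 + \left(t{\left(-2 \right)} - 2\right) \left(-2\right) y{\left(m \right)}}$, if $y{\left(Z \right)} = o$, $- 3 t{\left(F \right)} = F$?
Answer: $\frac{2 \sqrt{560326}}{23} \approx 65.091$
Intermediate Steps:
$m = 7$ ($m = 3 - -4 = 3 + 4 = 7$)
$t{\left(F \right)} = - \frac{F}{3}$
$o = \frac{111}{23}$ ($o = 5 - \frac{4}{23} = \frac{111}{23} \approx 4.8261$)
$y{\left(Z \right)} = \frac{111}{23}$
$\sqrt{4224 + \left(t{\left(-2 \right)} - 2\right) \left(-2\right) y{\left(m \right)}} = \sqrt{4224 + \left(\left(- \frac{1}{3}\right) \left(-2\right) - 2\right) \left(-2\right) \frac{111}{23}} = \sqrt{4224 + \left(\frac{2}{3} - 2\right) \left(-2\right) \frac{111}{23}} = \sqrt{4224 + \left(- \frac{4}{3}\right) \left(-2\right) \frac{111}{23}} = \sqrt{4224 + \frac{8}{3} \cdot \frac{111}{23}} = \sqrt{4224 + \frac{296}{23}} = \sqrt{\frac{97448}{23}} = \frac{2 \sqrt{560326}}{23}$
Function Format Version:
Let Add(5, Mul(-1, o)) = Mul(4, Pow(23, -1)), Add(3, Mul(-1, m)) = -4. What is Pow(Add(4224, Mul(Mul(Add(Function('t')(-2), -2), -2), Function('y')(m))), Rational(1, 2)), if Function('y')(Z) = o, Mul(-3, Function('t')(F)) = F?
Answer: Mul(Rational(2, 23), Pow(560326, Rational(1, 2))) ≈ 65.091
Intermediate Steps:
m = 7 (m = Add(3, Mul(-1, -4)) = Add(3, 4) = 7)
Function('t')(F) = Mul(Rational(-1, 3), F)
o = Rational(111, 23) (o = Add(5, Mul(-1, Mul(4, Pow(23, -1)))) = Add(5, Mul(-1, Mul(4, Rational(1, 23)))) = Add(5, Mul(-1, Rational(4, 23))) = Add(5, Rational(-4, 23)) = Rational(111, 23) ≈ 4.8261)
Function('y')(Z) = Rational(111, 23)
Pow(Add(4224, Mul(Mul(Add(Function('t')(-2), -2), -2), Function('y')(m))), Rational(1, 2)) = Pow(Add(4224, Mul(Mul(Add(Mul(Rational(-1, 3), -2), -2), -2), Rational(111, 23))), Rational(1, 2)) = Pow(Add(4224, Mul(Mul(Add(Rational(2, 3), -2), -2), Rational(111, 23))), Rational(1, 2)) = Pow(Add(4224, Mul(Mul(Rational(-4, 3), -2), Rational(111, 23))), Rational(1, 2)) = Pow(Add(4224, Mul(Rational(8, 3), Rational(111, 23))), Rational(1, 2)) = Pow(Add(4224, Rational(296, 23)), Rational(1, 2)) = Pow(Rational(97448, 23), Rational(1, 2)) = Mul(Rational(2, 23), Pow(560326, Rational(1, 2)))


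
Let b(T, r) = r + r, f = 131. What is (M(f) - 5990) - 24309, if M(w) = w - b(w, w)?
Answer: -30430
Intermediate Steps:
b(T, r) = 2*r
M(w) = -w (M(w) = w - 2*w = -w)
(M(f) - 5990) - 24309 = (-1*131 - 5990) - 24309 = (-131 - 5990) - 24309 = -6121 - 24309 = -30430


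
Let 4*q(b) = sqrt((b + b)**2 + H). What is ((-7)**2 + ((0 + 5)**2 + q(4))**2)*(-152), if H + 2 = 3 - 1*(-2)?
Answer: -206169/2 - 1900*sqrt(67) ≈ -1.1864e+5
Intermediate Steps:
H = 3 (H = -2 + (3 - 1*(-2)) = -2 + (3 + 2) = -2 + 5 = 3)
q(b) = sqrt(3 + 4*b**2)/4 (q(b) = sqrt((b + b)**2 + 3)/4 = sqrt((2*b)**2 + 3)/4 = sqrt(4*b**2 + 3)/4 = sqrt(3 + 4*b**2)/4)
((-7)**2 + ((0 + 5)**2 + q(4))**2)*(-152) = ((-7)**2 + ((0 + 5)**2 + sqrt(3 + 4*4**2)/4)**2)*(-152) = (49 + (5**2 + sqrt(3 + 4*16)/4)**2)*(-152) = (49 + (25 + sqrt(3 + 64)/4)**2)*(-152) = (49 + (25 + sqrt(67)/4)**2)*(-152) = -7448 - 152*(25 + sqrt(67)/4)**2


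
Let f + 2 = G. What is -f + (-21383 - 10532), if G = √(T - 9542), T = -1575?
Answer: -31913 - I*√11117 ≈ -31913.0 - 105.44*I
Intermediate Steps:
G = I*√11117 (G = √(-1575 - 9542) = √(-11117) = I*√11117 ≈ 105.44*I)
f = -2 + I*√11117 ≈ -2.0 + 105.44*I
-f + (-21383 - 10532) = -(-2 + I*√11117) + (-21383 - 10532) = (2 - I*√11117) - 31915 = -31913 - I*√11117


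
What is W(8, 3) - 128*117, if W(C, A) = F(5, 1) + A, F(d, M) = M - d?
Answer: -14977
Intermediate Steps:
W(C, A) = -4 + A (W(C, A) = (1 - 1*5) + A = (1 - 5) + A = -4 + A)
W(8, 3) - 128*117 = (-4 + 3) - 128*117 = -1 - 14976 = -14977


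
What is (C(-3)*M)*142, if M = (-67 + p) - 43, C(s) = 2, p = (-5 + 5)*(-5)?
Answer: -31240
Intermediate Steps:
p = 0 (p = 0*(-5) = 0)
M = -110 (M = (-67 + 0) - 43 = -67 - 43 = -110)
(C(-3)*M)*142 = (2*(-110))*142 = -220*142 = -31240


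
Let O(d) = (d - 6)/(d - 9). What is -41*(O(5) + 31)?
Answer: -5125/4 ≈ -1281.3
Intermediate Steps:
O(d) = (-6 + d)/(-9 + d)
-41*(O(5) + 31) = -41*((-6 + 5)/(-9 + 5) + 31) = -41*(-1/(-4) + 31) = -41*(-1/4*(-1) + 31) = -41*(1/4 + 31) = -41*125/4 = -5125/4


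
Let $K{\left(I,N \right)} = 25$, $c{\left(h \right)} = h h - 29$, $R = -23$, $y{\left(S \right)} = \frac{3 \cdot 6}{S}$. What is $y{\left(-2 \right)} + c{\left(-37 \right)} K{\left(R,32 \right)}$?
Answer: $33491$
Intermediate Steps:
$y{\left(S \right)} = \frac{18}{S}$
$c{\left(h \right)} = -29 + h^{2}$ ($c{\left(h \right)} = h^{2} - 29 = -29 + h^{2}$)
$y{\left(-2 \right)} + c{\left(-37 \right)} K{\left(R,32 \right)} = \frac{18}{-2} + \left(-29 + \left(-37\right)^{2}\right) 25 = 18 \left(- \frac{1}{2}\right) + \left(-29 + 1369\right) 25 = -9 + 1340 \cdot 25 = -9 + 33500 = 33491$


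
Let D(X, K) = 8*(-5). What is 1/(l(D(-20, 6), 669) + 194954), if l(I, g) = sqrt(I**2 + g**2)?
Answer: 194954/38006612955 - sqrt(449161)/38006612955 ≈ 5.1118e-6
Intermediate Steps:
D(X, K) = -40
1/(l(D(-20, 6), 669) + 194954) = 1/(sqrt((-40)**2 + 669**2) + 194954) = 1/(sqrt(1600 + 447561) + 194954) = 1/(sqrt(449161) + 194954) = 1/(194954 + sqrt(449161))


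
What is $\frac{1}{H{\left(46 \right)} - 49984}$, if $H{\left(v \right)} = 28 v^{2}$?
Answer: $\frac{1}{9264} \approx 0.00010794$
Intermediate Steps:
$\frac{1}{H{\left(46 \right)} - 49984} = \frac{1}{28 \cdot 46^{2} - 49984} = \frac{1}{28 \cdot 2116 - 49984} = \frac{1}{59248 - 49984} = \frac{1}{9264}$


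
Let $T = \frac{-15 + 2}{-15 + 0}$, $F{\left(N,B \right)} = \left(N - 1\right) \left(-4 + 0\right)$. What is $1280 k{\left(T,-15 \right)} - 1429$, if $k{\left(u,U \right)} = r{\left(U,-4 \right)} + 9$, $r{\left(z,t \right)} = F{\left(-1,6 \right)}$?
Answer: $20331$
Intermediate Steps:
$F{\left(N,B \right)} = 4 - 4 N$ ($F{\left(N,B \right)} = \left(-1 + N\right) \left(-4\right) = 4 - 4 N$)
$r{\left(z,t \right)} = 8$ ($r{\left(z,t \right)} = 4 - -4 = 4 + 4 = 8$)
$T = \frac{13}{15}$ ($T = - \frac{13}{-15} = \left(-13\right) \left(- \frac{1}{15}\right) = \frac{13}{15} \approx 0.86667$)
$k{\left(u,U \right)} = 17$ ($k{\left(u,U \right)} = 8 + 9 = 17$)
$1280 k{\left(T,-15 \right)} - 1429 = 1280 \cdot 17 - 1429 = 21760 - 1429 = 20331$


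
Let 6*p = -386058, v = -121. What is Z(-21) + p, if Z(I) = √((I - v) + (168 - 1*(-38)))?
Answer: -64343 + 3*√34 ≈ -64326.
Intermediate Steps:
p = -64343 (p = (⅙)*(-386058) = -64343)
Z(I) = √(327 + I) (Z(I) = √((I - 1*(-121)) + (168 - 1*(-38))) = √((I + 121) + (168 + 38)) = √((121 + I) + 206) = √(327 + I))
Z(-21) + p = √(327 - 21) - 64343 = √306 - 64343 = 3*√34 - 64343 = -64343 + 3*√34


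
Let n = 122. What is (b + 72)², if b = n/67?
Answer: 24462916/4489 ≈ 5449.5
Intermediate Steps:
b = 122/67 ≈ 1.8209
(b + 72)² = (122/67 + 72)² = (4946/67)² = 24462916/4489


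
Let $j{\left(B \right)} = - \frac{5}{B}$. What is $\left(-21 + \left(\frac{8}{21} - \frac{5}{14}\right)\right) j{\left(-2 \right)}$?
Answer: $- \frac{4405}{84} \approx -52.44$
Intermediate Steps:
$\left(-21 + \left(\frac{8}{21} - \frac{5}{14}\right)\right) j{\left(-2 \right)} = \left(-21 + \left(\frac{8}{21} - \frac{5}{14}\right)\right) \left(- \frac{5}{-2}\right) = \left(-21 + \left(8 \cdot \frac{1}{21} - \frac{5}{14}\right)\right) \left(\left(-5\right) \left(- \frac{1}{2}\right)\right) = \left(-21 + \left(\frac{8}{21} - \frac{5}{14}\right)\right) \frac{5}{2} = \left(-21 + \frac{1}{42}\right) \frac{5}{2} = \left(- \frac{881}{42}\right) \frac{5}{2} = - \frac{4405}{84}$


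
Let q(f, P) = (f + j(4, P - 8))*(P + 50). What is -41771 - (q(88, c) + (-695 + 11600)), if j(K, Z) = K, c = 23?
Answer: -59392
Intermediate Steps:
q(f, P) = (4 + f)*(50 + P) (q(f, P) = (f + 4)*(P + 50) = (4 + f)*(50 + P))
-41771 - (q(88, c) + (-695 + 11600)) = -41771 - ((200 + 4*23 + 50*88 + 23*88) + (-695 + 11600)) = -41771 - ((200 + 92 + 4400 + 2024) + 10905) = -41771 - (6716 + 10905) = -41771 - 1*17621 = -41771 - 17621 = -59392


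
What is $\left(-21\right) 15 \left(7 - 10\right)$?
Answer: $945$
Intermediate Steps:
$\left(-21\right) 15 \left(7 - 10\right) = \left(-315\right) \left(-3\right) = 945$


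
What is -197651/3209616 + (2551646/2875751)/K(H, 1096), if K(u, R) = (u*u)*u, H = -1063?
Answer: -682731741071034147283/11086747315031661527952 ≈ -0.061581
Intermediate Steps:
K(u, R) = u³ (K(u, R) = u²*u = u³)
-197651/3209616 + (2551646/2875751)/K(H, 1096) = -197651/3209616 + (2551646/2875751)/((-1063)³) = -197651*1/3209616 + (2551646*(1/2875751))/(-1201157047) = -197651/3209616 + (2551646/2875751)*(-1/1201157047) = -197651/3209616 - 2551646/3454228579067297 = -682731741071034147283/11086747315031661527952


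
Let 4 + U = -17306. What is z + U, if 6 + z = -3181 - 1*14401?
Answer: -34898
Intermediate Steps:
U = -17310 (U = -4 - 17306 = -17310)
z = -17588 (z = -6 + (-3181 - 1*14401) = -6 + (-3181 - 14401) = -6 - 17582 = -17588)
z + U = -17588 - 17310 = -34898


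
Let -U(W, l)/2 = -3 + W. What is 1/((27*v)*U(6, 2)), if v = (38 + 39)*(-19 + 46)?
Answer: -1/336798 ≈ -2.9691e-6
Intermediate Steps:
U(W, l) = 6 - 2*W (U(W, l) = -2*(-3 + W) = 6 - 2*W)
v = 2079 (v = 77*27 = 2079)
1/((27*v)*U(6, 2)) = 1/((27*2079)*(6 - 2*6)) = 1/(56133*(6 - 12)) = 1/(56133*(-6)) = 1/(-336798) = -1/336798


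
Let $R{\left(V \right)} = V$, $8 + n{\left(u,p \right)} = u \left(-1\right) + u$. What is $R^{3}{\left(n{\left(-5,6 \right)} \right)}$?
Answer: $-512$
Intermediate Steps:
$n{\left(u,p \right)} = -8$ ($n{\left(u,p \right)} = -8 + \left(u \left(-1\right) + u\right) = -8 + \left(- u + u\right) = -8 + 0 = -8$)
$R^{3}{\left(n{\left(-5,6 \right)} \right)} = \left(-8\right)^{3} = -512$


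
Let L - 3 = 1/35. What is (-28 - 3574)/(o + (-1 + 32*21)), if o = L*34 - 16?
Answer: -126070/26529 ≈ -4.7522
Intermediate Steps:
L = 106/35 (L = 3 + 1/35 = 106/35 ≈ 3.0286)
o = 3044/35 (o = (106/35)*34 - 16 = 3604/35 - 16 = 3044/35 ≈ 86.971)
(-28 - 3574)/(o + (-1 + 32*21)) = (-28 - 3574)/(3044/35 + (-1 + 32*21)) = -3602/(3044/35 + (-1 + 672)) = -3602/(3044/35 + 671) = -3602/26529/35 = -3602*35/26529 = -126070/26529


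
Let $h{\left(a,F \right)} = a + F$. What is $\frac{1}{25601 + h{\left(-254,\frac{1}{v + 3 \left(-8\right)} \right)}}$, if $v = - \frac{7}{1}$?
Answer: $\frac{31}{785756} \approx 3.9452 \cdot 10^{-5}$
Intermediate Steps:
$v = -7$ ($v = \left(-7\right) 1 = -7$)
$h{\left(a,F \right)} = F + a$
$\frac{1}{25601 + h{\left(-254,\frac{1}{v + 3 \left(-8\right)} \right)}} = \frac{1}{25601 - \left(254 - \frac{1}{-7 + 3 \left(-8\right)}\right)} = \frac{1}{25601 - \left(254 - \frac{1}{-7 - 24}\right)} = \frac{1}{25601 - \left(254 - \frac{1}{-31}\right)} = \frac{1}{25601 - \frac{7875}{31}} = \frac{1}{\frac{785756}{31}} = \frac{31}{785756}$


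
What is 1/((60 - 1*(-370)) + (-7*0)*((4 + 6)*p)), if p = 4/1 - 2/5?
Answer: 1/430 ≈ 0.0023256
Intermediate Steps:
p = 18/5 (p = 4*1 - 2*1/5 = 4 - 2/5 = 18/5 ≈ 3.6000)
1/((60 - 1*(-370)) + (-7*0)*((4 + 6)*p)) = 1/((60 - 1*(-370)) + (-7*0)*((4 + 6)*(18/5))) = 1/((60 + 370) + 0*(10*(18/5))) = 1/(430 + 0*36) = 1/(430 + 0) = 1/430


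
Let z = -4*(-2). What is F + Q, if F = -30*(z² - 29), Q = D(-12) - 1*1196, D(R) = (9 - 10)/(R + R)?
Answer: -53903/24 ≈ -2246.0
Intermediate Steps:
z = 8
D(R) = -1/(2*R)
Q = -28703/24 (Q = -½/(-12) - 1*1196 = -½*(-1/12) - 1196 = 1/24 - 1196 = -28703/24 ≈ -1196.0)
F = -1050 (F = -30*(8² - 29) = -30*(64 - 29) = -30*35 = -1050)
F + Q = -1050 - 28703/24 = -53903/24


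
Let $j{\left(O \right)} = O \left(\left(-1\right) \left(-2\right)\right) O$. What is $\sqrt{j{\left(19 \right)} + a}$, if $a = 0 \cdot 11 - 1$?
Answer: $\sqrt{721} \approx 26.851$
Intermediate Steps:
$j{\left(O \right)} = 2 O^{2}$ ($j{\left(O \right)} = O 2 O = 2 O O = 2 O^{2}$)
$a = -1$ ($a = 0 - 1 = -1$)
$\sqrt{j{\left(19 \right)} + a} = \sqrt{2 \cdot 19^{2} - 1} = \sqrt{2 \cdot 361 - 1} = \sqrt{722 - 1} = \sqrt{721}$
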